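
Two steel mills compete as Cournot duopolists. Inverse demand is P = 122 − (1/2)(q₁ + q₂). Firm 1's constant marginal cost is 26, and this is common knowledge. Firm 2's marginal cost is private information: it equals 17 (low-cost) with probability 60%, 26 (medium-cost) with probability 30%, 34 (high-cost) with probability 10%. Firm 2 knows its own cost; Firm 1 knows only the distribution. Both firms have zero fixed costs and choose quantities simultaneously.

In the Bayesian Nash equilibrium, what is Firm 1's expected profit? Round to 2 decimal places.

1856.44

Firm 2 with cost c maximizes (122 − (1/2)(q₁+q₂) − c)·q₂, giving q₂(c) = (122 − c − (1/2)q₁).
E[c₂] = 0.6·17 + 0.3·26 + 0.1·34 = 21.4
Firm 1's FOC against E[q₂] yields q₁ = (122 − 2·26 + E[c₂])/(3/2) = (122 − 52 + 21.4)/(3/2) = 60.9333.
E[P] = 122 − (1/2)·(q₁ + E[q₂]) = 56.4667; Firm 1's expected profit = (E[P] − 26)·q₁ = (56.4667 − 26)·60.9333 = 1856.44.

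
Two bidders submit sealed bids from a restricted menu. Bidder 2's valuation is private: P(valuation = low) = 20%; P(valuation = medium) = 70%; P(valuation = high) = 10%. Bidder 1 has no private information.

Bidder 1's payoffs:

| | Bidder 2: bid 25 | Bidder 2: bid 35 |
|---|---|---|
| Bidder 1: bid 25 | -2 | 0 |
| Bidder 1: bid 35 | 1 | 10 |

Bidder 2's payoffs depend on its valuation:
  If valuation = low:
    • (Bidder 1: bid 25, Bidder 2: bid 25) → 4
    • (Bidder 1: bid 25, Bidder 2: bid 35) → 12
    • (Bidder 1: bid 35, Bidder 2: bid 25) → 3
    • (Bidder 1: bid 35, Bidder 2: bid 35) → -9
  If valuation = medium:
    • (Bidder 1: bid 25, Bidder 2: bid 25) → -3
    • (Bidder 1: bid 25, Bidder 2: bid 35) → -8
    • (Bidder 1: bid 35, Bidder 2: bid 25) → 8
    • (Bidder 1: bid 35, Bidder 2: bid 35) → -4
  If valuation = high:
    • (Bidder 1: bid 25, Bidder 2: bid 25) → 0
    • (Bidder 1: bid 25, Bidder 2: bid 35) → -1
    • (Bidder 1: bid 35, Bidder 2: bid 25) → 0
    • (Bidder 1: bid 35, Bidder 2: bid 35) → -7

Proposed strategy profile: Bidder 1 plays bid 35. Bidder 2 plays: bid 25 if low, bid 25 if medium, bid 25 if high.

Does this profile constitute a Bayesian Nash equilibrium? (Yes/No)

Yes

Bidder 1 plays bid 35: E[bid 35] = 0.2·(1) + 0.7·(1) + 0.1·(1) = 1; E[bid 25] = -2. Best-responding. ✓
Bidder 2 (valuation low), facing bid 35: bid 25 gives 3, bid 35 gives -9. Proposed bid 25 is best. ✓
Bidder 2 (valuation medium), facing bid 35: bid 25 gives 8, bid 35 gives -4. Proposed bid 25 is best. ✓
Bidder 2 (valuation high), facing bid 35: bid 25 gives 0, bid 35 gives -7. Proposed bid 25 is best. ✓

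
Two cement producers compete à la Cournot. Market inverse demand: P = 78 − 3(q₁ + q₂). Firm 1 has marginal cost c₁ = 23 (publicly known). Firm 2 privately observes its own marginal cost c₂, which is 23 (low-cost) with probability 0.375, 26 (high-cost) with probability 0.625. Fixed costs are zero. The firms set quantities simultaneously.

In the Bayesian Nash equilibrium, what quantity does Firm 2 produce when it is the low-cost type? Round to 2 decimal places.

Each type of Firm 2 best-responds to q₁; Firm 1 best-responds to the expected q₂ over Firm 2's types.
Firm 2 with cost c maximizes (78 − 3(q₁+q₂) − c)·q₂, giving q₂(c) = (78 − c − 3q₁)/6.
E[c₂] = 0.375·23 + 0.625·26 = 24.875
Firm 1's FOC against E[q₂] yields q₁ = (78 − 2·23 + E[c₂])/9 = (78 − 46 + 24.875)/9 = 6.31944.
q₂(low-cost) = (78 − 23 − 3·6.31944)/6 = 6.00694.

6.01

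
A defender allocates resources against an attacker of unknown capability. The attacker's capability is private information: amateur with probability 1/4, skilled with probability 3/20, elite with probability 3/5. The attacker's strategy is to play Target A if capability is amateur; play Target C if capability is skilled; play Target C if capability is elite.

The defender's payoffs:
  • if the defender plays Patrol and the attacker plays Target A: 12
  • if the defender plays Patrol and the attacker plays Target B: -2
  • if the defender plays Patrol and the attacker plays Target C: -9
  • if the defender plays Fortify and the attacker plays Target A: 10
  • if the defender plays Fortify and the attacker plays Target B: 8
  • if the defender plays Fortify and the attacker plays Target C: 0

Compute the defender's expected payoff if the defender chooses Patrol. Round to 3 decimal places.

Take the expectation over the attacker's capability, weighting each type's action by its prior probability.
E[Patrol] = 1/4·12 + 3/20·(-9) + 3/5·(-9) = 3 + (-27/20) + (-27/5) = -15/4

-3.750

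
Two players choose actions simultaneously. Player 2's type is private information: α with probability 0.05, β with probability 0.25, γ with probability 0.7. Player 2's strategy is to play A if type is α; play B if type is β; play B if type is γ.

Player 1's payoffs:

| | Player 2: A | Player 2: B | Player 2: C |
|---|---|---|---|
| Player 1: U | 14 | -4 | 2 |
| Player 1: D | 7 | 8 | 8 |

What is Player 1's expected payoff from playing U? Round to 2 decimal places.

E[U] = 0.05·14 + 0.25·(-4) + 0.7·(-4) = 0.7 + (-1) + (-2.8) = -3.1

-3.10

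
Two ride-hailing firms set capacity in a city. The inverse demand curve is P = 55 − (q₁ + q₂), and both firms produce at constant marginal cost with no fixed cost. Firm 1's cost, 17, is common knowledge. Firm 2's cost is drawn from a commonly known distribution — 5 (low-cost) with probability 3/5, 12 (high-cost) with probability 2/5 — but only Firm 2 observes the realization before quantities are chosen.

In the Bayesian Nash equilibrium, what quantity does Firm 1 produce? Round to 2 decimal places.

Firm 2 with cost c maximizes (55 − (q₁+q₂) − c)·q₂, giving q₂(c) = (55 − c − q₁)/2.
E[c₂] = 3/5·5 + 2/5·12 = 7.8
Firm 1's FOC against E[q₂] yields q₁ = (55 − 2·17 + E[c₂])/3 = (55 − 34 + 7.8)/3 = 9.6.

9.60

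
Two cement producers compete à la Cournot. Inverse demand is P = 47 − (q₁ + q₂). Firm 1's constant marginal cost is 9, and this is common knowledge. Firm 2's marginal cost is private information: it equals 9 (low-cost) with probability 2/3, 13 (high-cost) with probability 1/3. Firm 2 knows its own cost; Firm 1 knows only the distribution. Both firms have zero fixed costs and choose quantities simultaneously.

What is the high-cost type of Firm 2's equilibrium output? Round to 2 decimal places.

Firm 2 with cost c maximizes (47 − (q₁+q₂) − c)·q₂, giving q₂(c) = (47 − c − q₁)/2.
E[c₂] = 2/3·9 + 1/3·13 = 10.3333
Firm 1's FOC against E[q₂] yields q₁ = (47 − 2·9 + E[c₂])/3 = (47 − 18 + 10.3333)/3 = 13.1111.
q₂(high-cost) = (47 − 13 − 13.1111)/2 = 10.4444.

10.44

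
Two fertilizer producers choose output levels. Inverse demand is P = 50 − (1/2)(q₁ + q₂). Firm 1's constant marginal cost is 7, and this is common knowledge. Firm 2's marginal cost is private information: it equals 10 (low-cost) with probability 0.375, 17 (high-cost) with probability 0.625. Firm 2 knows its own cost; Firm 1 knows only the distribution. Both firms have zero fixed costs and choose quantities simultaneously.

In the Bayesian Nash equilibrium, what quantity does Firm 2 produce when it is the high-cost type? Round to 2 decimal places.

16.21

Type-c best response for Firm 2: q₂(c) = (50 − c) − q₁/2.
Firm 1 maximizes expected profit; its first-order condition is 50 − q₁ − (1/2)E[q₂] − 7 = 0.
Substituting E[q₂] and solving: E[c₂] = 14.375, so q₁ = (50 − 2·7 + 14.375)/(3/2) = 33.5833.
q₂(high-cost) = (50 − 17 − (1/2)·33.5833) = 16.2083.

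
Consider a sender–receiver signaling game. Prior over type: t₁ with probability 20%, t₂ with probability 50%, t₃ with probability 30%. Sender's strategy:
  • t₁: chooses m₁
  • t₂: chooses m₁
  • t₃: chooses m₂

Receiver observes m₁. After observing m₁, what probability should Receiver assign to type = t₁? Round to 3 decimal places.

P(m₁) = 0.2·1 + 0.5·1 + 0.3·0 = 0.7
P(t₁ | m₁) = (0.2·1) / 0.7 = 0.2 / 0.7 = 0.285714

0.286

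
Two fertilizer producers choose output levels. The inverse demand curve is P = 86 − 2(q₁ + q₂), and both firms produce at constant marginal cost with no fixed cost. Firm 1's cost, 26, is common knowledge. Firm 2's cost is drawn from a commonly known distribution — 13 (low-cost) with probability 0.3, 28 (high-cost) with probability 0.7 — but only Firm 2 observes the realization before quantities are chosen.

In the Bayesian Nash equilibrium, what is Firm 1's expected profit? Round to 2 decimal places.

Each type of Firm 2 best-responds to q₁; Firm 1 best-responds to the expected q₂ over Firm 2's types.
Firm 2 with cost c maximizes (86 − 2(q₁+q₂) − c)·q₂, giving q₂(c) = (86 − c − 2q₁)/4.
E[c₂] = 0.3·13 + 0.7·28 = 23.5
Firm 1's FOC against E[q₂] yields q₁ = (86 − 2·26 + E[c₂])/6 = (86 − 52 + 23.5)/6 = 9.58333.
E[P] = 86 − 2·(q₁ + E[q₂]) = 45.1667; Firm 1's expected profit = (E[P] − 26)·q₁ = (45.1667 − 26)·9.58333 = 183.681.

183.68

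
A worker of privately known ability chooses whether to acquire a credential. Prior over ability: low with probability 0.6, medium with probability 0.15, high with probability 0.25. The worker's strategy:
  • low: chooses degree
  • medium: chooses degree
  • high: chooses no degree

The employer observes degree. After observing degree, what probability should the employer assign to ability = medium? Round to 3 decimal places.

0.200

P(degree) = 0.6·1 + 0.15·1 + 0.25·0 = 0.75
P(medium | degree) = (0.15·1) / 0.75 = 0.15 / 0.75 = 0.2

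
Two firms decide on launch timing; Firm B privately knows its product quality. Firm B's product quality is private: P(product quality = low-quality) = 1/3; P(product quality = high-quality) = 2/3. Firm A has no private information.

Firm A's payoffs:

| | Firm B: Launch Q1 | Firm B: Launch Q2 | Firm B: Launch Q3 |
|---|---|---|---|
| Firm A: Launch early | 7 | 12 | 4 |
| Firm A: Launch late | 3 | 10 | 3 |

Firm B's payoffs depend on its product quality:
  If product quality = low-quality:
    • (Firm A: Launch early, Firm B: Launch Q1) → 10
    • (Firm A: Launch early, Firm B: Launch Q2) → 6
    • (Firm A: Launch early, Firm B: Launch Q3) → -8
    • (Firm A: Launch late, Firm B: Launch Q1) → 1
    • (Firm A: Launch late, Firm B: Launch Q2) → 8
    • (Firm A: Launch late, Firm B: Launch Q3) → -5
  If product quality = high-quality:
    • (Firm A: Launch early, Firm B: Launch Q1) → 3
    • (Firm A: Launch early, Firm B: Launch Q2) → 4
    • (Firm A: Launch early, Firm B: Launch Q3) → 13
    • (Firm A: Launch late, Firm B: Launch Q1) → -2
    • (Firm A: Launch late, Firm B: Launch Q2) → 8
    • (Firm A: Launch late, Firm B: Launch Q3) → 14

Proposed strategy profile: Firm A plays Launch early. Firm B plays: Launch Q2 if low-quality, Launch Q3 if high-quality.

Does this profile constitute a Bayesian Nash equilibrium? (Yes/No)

No

A profile is a BNE iff every type of every player is best-responding given beliefs about the other side.
Firm A plays Launch early: E[Launch early] = 1/3·(12) + 2/3·(4) = 20/3; E[Launch late] = 16/3. Best-responding. ✓
Firm B (product quality low-quality), facing Launch early: Launch Q1 gives 10, Launch Q2 gives 6, Launch Q3 gives -8. Proposed Launch Q2 is not best — profitable deviation exists. ✗
Firm B (product quality high-quality), facing Launch early: Launch Q1 gives 3, Launch Q2 gives 4, Launch Q3 gives 13. Proposed Launch Q3 is best. ✓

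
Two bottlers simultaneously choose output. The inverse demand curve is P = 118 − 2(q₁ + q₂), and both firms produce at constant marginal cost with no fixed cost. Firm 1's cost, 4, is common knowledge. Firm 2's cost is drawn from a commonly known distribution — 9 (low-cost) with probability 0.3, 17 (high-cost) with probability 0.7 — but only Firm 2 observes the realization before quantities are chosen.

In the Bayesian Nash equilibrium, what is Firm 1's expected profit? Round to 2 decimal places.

862.51

Type-c best response for Firm 2: q₂(c) = (118 − c)/4 − q₁/2.
Firm 1 maximizes expected profit; its first-order condition is 118 − 4q₁ − 2E[q₂] − 4 = 0.
Substituting E[q₂] and solving: E[c₂] = 14.6, so q₁ = (118 − 2·4 + 14.6)/6 = 20.7667.
E[P] = 118 − 2·(q₁ + E[q₂]) = 45.5333; Firm 1's expected profit = (E[P] − 4)·q₁ = (45.5333 − 4)·20.7667 = 862.509.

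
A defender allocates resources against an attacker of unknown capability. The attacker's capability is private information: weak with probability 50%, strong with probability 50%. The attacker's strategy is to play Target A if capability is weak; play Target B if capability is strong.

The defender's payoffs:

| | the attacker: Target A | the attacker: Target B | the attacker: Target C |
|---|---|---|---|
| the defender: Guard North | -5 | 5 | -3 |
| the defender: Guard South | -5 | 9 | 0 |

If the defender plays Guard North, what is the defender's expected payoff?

0

Take the expectation over the attacker's capability, weighting each type's action by its prior probability.
E[Guard North] = 0.5·(-5) + 0.5·5 = (-2.5) + 2.5 = 0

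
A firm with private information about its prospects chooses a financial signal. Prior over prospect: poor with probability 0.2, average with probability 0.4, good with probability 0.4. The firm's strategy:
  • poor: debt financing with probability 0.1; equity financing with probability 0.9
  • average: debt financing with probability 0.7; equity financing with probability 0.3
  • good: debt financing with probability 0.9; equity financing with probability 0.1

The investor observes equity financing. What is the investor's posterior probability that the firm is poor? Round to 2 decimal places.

P(equity financing) = 0.2·0.9 + 0.4·0.3 + 0.4·0.1 = 0.34
P(poor | equity financing) = (0.2·0.9) / 0.34 = 0.18 / 0.34 = 0.529412

0.53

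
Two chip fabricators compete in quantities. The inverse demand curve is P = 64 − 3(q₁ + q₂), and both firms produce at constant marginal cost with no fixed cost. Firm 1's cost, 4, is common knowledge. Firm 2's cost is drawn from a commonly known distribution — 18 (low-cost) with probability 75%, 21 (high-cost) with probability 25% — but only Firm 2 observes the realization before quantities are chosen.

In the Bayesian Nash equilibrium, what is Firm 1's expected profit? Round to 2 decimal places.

Type-c best response for Firm 2: q₂(c) = (64 − c)/6 − q₁/2.
Firm 1 maximizes expected profit; its first-order condition is 64 − 6q₁ − 3E[q₂] − 4 = 0.
Substituting E[q₂] and solving: E[c₂] = 18.75, so q₁ = (64 − 2·4 + 18.75)/9 = 8.30556.
E[P] = 64 − 3·(q₁ + E[q₂]) = 28.9167; Firm 1's expected profit = (E[P] − 4)·q₁ = (28.9167 − 4)·8.30556 = 206.947.

206.95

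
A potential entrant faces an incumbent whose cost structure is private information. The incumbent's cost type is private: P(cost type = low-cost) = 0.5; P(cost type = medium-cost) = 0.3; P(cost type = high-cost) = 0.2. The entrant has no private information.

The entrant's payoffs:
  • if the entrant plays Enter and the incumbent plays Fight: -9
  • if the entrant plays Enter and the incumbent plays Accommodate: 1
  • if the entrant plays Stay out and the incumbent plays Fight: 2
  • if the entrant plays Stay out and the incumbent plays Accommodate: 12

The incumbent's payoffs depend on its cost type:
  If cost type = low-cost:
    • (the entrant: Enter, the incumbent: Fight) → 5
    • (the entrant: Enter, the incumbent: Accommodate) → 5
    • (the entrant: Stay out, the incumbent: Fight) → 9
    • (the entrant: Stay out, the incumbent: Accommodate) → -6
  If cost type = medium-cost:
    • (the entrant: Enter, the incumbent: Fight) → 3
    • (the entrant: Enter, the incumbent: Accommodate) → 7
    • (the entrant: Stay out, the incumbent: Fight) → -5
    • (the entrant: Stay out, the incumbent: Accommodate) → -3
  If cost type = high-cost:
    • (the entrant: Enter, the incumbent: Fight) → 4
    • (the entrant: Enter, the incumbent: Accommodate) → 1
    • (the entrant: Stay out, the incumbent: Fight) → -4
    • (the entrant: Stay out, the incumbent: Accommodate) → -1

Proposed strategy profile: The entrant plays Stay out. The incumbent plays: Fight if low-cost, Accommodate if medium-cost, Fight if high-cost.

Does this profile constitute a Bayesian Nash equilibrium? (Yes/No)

No

The entrant plays Stay out: E[Stay out] = 0.5·(2) + 0.3·(12) + 0.2·(2) = 5; E[Enter] = -6. Best-responding. ✓
The incumbent (cost type low-cost), facing Stay out: Fight gives 9, Accommodate gives -6. Proposed Fight is best. ✓
The incumbent (cost type medium-cost), facing Stay out: Fight gives -5, Accommodate gives -3. Proposed Accommodate is best. ✓
The incumbent (cost type high-cost), facing Stay out: Fight gives -4, Accommodate gives -1. Proposed Fight is not best — profitable deviation exists. ✗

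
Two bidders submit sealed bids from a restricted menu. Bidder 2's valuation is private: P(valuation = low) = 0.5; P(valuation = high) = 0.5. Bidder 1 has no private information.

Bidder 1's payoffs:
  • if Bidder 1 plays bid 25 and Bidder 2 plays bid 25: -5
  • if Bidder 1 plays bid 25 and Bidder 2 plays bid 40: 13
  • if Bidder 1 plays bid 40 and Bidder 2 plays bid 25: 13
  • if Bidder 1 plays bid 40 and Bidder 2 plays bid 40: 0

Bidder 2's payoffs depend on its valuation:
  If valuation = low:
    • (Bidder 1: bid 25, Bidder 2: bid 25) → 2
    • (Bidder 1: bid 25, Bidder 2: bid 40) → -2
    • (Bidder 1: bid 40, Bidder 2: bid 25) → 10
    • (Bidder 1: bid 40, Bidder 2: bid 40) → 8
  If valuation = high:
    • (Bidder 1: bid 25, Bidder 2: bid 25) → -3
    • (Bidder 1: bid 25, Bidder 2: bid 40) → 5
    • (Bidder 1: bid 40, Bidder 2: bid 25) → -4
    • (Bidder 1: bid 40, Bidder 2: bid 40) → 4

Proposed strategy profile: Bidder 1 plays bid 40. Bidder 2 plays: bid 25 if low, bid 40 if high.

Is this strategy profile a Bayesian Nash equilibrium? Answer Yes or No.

Yes

A profile is a BNE iff every type of every player is best-responding given beliefs about the other side.
Bidder 1 plays bid 40: E[bid 40] = 0.5·(13) + 0.5·(0) = 6.5; E[bid 25] = 4. Best-responding. ✓
Bidder 2 (valuation low), facing bid 40: bid 25 gives 10, bid 40 gives 8. Proposed bid 25 is best. ✓
Bidder 2 (valuation high), facing bid 40: bid 25 gives -4, bid 40 gives 4. Proposed bid 40 is best. ✓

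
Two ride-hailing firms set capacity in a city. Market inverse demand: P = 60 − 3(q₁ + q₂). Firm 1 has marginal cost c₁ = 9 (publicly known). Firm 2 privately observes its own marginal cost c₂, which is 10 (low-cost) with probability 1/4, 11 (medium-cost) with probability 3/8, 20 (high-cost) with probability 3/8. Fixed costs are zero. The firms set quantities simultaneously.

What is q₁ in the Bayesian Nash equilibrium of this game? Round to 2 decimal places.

Firm 2 with cost c maximizes (60 − 3(q₁+q₂) − c)·q₂, giving q₂(c) = (60 − c − 3q₁)/6.
E[c₂] = 1/4·10 + 3/8·11 + 3/8·20 = 14.125
Firm 1's FOC against E[q₂] yields q₁ = (60 − 2·9 + E[c₂])/9 = (60 − 18 + 14.125)/9 = 6.23611.

6.24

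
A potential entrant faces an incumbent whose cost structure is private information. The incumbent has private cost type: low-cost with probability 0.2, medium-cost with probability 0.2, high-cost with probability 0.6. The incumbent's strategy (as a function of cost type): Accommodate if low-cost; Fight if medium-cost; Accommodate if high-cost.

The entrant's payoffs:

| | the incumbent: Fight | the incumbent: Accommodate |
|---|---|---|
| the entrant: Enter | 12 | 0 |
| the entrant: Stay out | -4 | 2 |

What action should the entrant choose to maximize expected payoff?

Enter

E[Enter] = 0.2·(0) + 0.2·(12) + 0.6·(0) = 2.4
E[Stay out] = 0.2·(2) + 0.2·(-4) + 0.6·(2) = 0.8
Best response: Enter (2.4 is the largest).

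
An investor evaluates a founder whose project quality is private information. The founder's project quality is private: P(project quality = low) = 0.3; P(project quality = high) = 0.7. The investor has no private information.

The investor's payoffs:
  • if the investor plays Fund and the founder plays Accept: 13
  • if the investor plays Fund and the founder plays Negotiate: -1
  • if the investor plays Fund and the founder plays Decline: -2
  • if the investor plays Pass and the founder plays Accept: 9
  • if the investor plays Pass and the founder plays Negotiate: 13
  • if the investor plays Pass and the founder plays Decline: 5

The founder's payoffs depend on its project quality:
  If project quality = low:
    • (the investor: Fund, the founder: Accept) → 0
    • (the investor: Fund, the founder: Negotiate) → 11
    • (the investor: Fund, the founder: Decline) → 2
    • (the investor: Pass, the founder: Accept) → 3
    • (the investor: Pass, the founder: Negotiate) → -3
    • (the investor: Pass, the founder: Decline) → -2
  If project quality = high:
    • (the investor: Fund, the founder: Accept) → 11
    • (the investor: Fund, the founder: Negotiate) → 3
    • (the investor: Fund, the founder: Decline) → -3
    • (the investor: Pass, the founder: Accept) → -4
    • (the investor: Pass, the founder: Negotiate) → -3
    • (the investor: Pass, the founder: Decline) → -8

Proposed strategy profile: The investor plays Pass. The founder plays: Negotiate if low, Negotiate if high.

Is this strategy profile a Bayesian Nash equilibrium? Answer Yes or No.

The investor plays Pass: E[Pass] = 0.3·(13) + 0.7·(13) = 13; E[Fund] = -1. Best-responding. ✓
The founder (project quality low), facing Pass: Accept gives 3, Negotiate gives -3, Decline gives -2. Proposed Negotiate is not best — profitable deviation exists. ✗
The founder (project quality high), facing Pass: Accept gives -4, Negotiate gives -3, Decline gives -8. Proposed Negotiate is best. ✓

No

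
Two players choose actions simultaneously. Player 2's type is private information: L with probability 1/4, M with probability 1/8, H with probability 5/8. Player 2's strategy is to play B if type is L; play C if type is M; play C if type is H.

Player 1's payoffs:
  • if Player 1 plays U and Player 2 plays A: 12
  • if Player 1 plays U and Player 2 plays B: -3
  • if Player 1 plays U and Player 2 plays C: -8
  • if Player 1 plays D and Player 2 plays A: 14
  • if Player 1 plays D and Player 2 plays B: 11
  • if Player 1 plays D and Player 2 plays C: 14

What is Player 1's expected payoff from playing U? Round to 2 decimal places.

-6.75

Take the expectation over Player 2's type, weighting each type's action by its prior probability.
E[U] = 1/4·(-3) + 1/8·(-8) + 5/8·(-8) = (-3/4) + (-1) + (-5) = -27/4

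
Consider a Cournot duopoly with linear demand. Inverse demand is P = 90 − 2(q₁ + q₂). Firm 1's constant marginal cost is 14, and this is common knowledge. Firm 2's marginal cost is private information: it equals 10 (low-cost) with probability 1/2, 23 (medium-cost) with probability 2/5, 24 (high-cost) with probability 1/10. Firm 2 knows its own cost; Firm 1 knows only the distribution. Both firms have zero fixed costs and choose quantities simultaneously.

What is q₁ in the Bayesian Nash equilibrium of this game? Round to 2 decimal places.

13.10

Firm 2 with cost c maximizes (90 − 2(q₁+q₂) − c)·q₂, giving q₂(c) = (90 − c − 2q₁)/4.
E[c₂] = 1/2·10 + 2/5·23 + 1/10·24 = 16.6
Firm 1's FOC against E[q₂] yields q₁ = (90 − 2·14 + E[c₂])/6 = (90 − 28 + 16.6)/6 = 13.1.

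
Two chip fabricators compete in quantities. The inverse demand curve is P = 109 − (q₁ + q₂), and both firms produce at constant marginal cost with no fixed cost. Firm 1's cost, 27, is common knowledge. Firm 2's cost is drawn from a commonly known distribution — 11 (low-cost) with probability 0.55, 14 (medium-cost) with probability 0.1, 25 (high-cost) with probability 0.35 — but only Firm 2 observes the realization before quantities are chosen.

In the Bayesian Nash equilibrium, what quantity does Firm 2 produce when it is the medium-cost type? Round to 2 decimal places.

Type-c best response for Firm 2: q₂(c) = (109 − c)/2 − q₁/2.
Firm 1 maximizes expected profit; its first-order condition is 109 − 2q₁ − E[q₂] − 27 = 0.
Substituting E[q₂] and solving: E[c₂] = 16.2, so q₁ = (109 − 2·27 + 16.2)/3 = 23.7333.
q₂(medium-cost) = (109 − 14 − 23.7333)/2 = 35.6333.

35.63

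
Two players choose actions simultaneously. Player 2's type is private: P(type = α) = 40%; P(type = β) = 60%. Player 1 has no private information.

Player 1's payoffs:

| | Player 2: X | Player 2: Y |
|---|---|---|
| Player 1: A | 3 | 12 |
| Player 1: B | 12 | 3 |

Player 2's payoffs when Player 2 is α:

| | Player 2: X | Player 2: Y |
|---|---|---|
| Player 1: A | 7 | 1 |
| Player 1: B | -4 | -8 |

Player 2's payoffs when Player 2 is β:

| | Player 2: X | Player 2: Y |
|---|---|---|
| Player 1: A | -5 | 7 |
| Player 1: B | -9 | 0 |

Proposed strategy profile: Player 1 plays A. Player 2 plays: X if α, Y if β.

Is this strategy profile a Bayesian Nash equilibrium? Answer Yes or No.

A profile is a BNE iff every type of every player is best-responding given beliefs about the other side.
Player 1 plays A: E[A] = 0.4·(3) + 0.6·(12) = 8.4; E[B] = 6.6. Best-responding. ✓
Player 2 (type α), facing A: X gives 7, Y gives 1. Proposed X is best. ✓
Player 2 (type β), facing A: X gives -5, Y gives 7. Proposed Y is best. ✓

Yes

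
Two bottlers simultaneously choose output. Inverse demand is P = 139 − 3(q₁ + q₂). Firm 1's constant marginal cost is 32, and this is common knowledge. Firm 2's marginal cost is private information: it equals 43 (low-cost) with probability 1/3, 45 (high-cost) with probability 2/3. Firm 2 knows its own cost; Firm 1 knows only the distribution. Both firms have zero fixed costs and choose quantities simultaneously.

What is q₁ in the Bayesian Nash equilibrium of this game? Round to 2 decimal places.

13.26

Firm 2 with cost c maximizes (139 − 3(q₁+q₂) − c)·q₂, giving q₂(c) = (139 − c − 3q₁)/6.
E[c₂] = 1/3·43 + 2/3·45 = 44.3333
Firm 1's FOC against E[q₂] yields q₁ = (139 − 2·32 + E[c₂])/9 = (139 − 64 + 44.3333)/9 = 13.2593.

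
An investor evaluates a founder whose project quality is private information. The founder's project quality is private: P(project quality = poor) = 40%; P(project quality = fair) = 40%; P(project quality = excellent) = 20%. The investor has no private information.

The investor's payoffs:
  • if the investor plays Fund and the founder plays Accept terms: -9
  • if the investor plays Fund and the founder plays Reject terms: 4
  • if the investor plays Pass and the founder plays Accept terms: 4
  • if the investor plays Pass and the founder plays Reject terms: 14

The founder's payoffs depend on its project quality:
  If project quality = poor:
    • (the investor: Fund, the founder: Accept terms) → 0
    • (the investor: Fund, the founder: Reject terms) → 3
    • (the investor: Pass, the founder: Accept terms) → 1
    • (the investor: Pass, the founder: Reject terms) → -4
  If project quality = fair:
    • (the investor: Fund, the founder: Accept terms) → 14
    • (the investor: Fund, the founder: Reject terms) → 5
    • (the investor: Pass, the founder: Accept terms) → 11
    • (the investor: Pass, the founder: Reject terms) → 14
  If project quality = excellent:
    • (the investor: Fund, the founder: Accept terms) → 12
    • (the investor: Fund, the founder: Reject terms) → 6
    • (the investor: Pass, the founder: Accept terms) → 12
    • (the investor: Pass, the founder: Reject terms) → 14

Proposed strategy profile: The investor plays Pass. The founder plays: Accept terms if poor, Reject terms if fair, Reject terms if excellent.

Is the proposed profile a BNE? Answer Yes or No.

Yes

A profile is a BNE iff every type of every player is best-responding given beliefs about the other side.
The investor plays Pass: E[Pass] = 0.4·(4) + 0.4·(14) + 0.2·(14) = 10; E[Fund] = -1.2. Best-responding. ✓
The founder (project quality poor), facing Pass: Accept terms gives 1, Reject terms gives -4. Proposed Accept terms is best. ✓
The founder (project quality fair), facing Pass: Accept terms gives 11, Reject terms gives 14. Proposed Reject terms is best. ✓
The founder (project quality excellent), facing Pass: Accept terms gives 12, Reject terms gives 14. Proposed Reject terms is best. ✓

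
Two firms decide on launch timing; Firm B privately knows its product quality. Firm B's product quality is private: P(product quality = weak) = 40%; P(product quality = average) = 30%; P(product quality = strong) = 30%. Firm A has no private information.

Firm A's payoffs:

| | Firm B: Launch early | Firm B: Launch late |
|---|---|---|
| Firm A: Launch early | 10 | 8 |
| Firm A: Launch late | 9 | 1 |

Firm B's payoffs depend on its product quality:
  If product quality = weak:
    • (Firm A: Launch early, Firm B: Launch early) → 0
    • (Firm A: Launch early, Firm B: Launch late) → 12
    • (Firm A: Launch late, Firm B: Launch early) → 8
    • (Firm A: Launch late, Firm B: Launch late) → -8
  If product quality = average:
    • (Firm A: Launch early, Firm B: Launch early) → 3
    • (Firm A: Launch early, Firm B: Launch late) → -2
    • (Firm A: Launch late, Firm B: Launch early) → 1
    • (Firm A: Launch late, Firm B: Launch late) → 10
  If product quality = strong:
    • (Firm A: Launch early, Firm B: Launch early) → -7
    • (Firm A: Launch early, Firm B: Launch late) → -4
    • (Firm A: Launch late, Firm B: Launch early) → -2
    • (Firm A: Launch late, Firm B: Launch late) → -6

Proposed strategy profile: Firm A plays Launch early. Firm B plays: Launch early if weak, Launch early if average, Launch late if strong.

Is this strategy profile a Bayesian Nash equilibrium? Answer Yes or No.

Firm A plays Launch early: E[Launch early] = 0.4·(10) + 0.3·(10) + 0.3·(8) = 9.4; E[Launch late] = 6.6. Best-responding. ✓
Firm B (product quality weak), facing Launch early: Launch early gives 0, Launch late gives 12. Proposed Launch early is not best — profitable deviation exists. ✗
Firm B (product quality average), facing Launch early: Launch early gives 3, Launch late gives -2. Proposed Launch early is best. ✓
Firm B (product quality strong), facing Launch early: Launch early gives -7, Launch late gives -4. Proposed Launch late is best. ✓

No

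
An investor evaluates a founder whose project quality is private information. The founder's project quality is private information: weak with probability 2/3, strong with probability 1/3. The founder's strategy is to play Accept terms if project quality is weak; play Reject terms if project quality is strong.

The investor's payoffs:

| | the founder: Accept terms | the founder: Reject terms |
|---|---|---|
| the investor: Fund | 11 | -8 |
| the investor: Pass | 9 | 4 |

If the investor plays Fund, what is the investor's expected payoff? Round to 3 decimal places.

4.667

Take the expectation over the founder's project quality, weighting each type's action by its prior probability.
E[Fund] = 2/3·11 + 1/3·(-8) = 22/3 + (-8/3) = 14/3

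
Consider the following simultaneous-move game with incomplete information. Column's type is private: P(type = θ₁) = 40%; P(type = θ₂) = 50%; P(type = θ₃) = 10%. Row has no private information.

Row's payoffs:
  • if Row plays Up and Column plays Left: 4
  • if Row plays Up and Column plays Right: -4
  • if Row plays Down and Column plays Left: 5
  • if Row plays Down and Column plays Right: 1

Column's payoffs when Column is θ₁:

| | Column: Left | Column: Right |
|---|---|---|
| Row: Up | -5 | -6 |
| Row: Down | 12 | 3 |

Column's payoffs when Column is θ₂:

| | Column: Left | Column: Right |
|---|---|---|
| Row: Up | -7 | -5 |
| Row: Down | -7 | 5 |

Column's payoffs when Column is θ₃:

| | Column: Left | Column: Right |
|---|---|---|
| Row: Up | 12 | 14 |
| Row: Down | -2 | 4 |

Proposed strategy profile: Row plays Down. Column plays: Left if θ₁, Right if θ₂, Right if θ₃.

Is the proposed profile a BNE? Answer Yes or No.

Row plays Down: E[Down] = 0.4·(5) + 0.5·(1) + 0.1·(1) = 2.6; E[Up] = -0.8. Best-responding. ✓
Column (type θ₁), facing Down: Left gives 12, Right gives 3. Proposed Left is best. ✓
Column (type θ₂), facing Down: Left gives -7, Right gives 5. Proposed Right is best. ✓
Column (type θ₃), facing Down: Left gives -2, Right gives 4. Proposed Right is best. ✓

Yes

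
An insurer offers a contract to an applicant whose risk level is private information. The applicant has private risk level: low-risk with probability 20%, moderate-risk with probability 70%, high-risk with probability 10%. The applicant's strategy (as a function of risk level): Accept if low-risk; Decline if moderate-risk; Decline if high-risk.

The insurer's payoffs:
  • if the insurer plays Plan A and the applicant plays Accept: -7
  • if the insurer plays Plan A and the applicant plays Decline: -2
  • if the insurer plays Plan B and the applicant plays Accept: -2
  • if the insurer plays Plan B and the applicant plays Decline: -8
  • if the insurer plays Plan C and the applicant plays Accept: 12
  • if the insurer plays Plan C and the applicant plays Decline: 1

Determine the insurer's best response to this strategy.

Compute the insurer's expected payoff for each action, taking the expectation over the applicant's type.
E[Plan A] = 0.2·(-7) + 0.7·(-2) + 0.1·(-2) = -3
E[Plan B] = 0.2·(-2) + 0.7·(-8) + 0.1·(-8) = -6.8
E[Plan C] = 0.2·(12) + 0.7·(1) + 0.1·(1) = 3.2
Best response: Plan C (3.2 is the largest).

Plan C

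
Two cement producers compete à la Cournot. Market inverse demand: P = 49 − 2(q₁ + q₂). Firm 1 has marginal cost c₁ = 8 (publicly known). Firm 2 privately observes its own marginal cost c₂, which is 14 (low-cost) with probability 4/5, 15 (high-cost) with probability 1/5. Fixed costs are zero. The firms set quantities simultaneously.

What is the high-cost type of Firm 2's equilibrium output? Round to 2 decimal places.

Each type of Firm 2 best-responds to q₁; Firm 1 best-responds to the expected q₂ over Firm 2's types.
Firm 2 with cost c maximizes (49 − 2(q₁+q₂) − c)·q₂, giving q₂(c) = (49 − c − 2q₁)/4.
E[c₂] = 4/5·14 + 1/5·15 = 14.2
Firm 1's FOC against E[q₂] yields q₁ = (49 − 2·8 + E[c₂])/6 = (49 − 16 + 14.2)/6 = 7.86667.
q₂(high-cost) = (49 − 15 − 2·7.86667)/4 = 4.56667.

4.57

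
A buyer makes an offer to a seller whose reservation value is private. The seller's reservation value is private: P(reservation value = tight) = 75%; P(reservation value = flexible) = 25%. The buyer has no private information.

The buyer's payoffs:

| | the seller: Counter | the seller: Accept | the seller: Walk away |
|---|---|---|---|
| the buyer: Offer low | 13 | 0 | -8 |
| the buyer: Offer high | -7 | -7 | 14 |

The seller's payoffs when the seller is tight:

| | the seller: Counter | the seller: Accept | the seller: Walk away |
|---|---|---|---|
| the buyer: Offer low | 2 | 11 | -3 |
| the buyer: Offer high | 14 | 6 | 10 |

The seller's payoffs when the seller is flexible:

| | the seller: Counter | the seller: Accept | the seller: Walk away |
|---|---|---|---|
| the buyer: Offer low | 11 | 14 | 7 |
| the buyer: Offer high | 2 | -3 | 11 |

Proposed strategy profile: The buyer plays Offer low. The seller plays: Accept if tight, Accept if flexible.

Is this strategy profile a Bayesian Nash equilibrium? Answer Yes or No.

The buyer plays Offer low: E[Offer low] = 0.75·(0) + 0.25·(0) = 0; E[Offer high] = -7. Best-responding. ✓
The seller (reservation value tight), facing Offer low: Counter gives 2, Accept gives 11, Walk away gives -3. Proposed Accept is best. ✓
The seller (reservation value flexible), facing Offer low: Counter gives 11, Accept gives 14, Walk away gives 7. Proposed Accept is best. ✓

Yes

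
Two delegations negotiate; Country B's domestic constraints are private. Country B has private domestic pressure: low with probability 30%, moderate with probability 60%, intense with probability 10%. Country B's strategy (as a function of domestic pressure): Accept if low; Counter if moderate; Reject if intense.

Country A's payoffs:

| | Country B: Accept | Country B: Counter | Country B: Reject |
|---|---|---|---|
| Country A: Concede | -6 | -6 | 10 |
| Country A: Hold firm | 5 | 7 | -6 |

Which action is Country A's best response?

E[Concede] = 0.3·(-6) + 0.6·(-6) + 0.1·(10) = -4.4
E[Hold firm] = 0.3·(5) + 0.6·(7) + 0.1·(-6) = 5.1
Best response: Hold firm (5.1 is the largest).

Hold firm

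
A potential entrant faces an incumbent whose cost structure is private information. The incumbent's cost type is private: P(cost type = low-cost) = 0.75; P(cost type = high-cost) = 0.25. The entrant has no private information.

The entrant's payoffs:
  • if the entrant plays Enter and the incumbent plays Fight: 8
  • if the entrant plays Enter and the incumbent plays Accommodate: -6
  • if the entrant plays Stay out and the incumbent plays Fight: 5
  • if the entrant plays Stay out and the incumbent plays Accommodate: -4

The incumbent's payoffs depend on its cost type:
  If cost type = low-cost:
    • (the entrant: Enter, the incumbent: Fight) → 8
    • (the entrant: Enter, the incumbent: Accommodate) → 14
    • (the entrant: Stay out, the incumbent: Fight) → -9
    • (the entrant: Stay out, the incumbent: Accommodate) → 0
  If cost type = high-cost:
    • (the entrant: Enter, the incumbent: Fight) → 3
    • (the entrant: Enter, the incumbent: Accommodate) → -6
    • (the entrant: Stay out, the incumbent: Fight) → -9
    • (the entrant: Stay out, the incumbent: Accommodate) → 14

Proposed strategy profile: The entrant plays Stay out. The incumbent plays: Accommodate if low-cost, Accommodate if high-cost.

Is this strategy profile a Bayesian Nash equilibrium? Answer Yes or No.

A profile is a BNE iff every type of every player is best-responding given beliefs about the other side.
The entrant plays Stay out: E[Stay out] = 0.75·(-4) + 0.25·(-4) = -4; E[Enter] = -6. Best-responding. ✓
The incumbent (cost type low-cost), facing Stay out: Fight gives -9, Accommodate gives 0. Proposed Accommodate is best. ✓
The incumbent (cost type high-cost), facing Stay out: Fight gives -9, Accommodate gives 14. Proposed Accommodate is best. ✓

Yes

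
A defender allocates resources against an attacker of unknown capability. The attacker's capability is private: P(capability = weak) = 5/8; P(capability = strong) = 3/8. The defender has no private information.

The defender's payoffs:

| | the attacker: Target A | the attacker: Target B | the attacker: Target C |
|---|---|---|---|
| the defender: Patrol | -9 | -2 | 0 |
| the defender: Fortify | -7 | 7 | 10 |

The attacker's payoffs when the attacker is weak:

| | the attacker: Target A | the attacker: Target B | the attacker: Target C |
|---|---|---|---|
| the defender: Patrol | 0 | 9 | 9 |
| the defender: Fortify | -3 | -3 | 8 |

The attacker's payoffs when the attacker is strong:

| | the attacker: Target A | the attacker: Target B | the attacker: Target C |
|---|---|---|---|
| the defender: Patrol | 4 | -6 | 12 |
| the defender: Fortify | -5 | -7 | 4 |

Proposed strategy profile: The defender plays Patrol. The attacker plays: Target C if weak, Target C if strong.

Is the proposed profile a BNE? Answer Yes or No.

No

The defender plays Patrol: E[Patrol] = 5/8·(0) + 3/8·(0) = 0; E[Fortify] = 10. Not best-responding. ✗
The attacker (capability weak), facing Patrol: Target A gives 0, Target B gives 9, Target C gives 9. Proposed Target C is best. ✓
The attacker (capability strong), facing Patrol: Target A gives 4, Target B gives -6, Target C gives 12. Proposed Target C is best. ✓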